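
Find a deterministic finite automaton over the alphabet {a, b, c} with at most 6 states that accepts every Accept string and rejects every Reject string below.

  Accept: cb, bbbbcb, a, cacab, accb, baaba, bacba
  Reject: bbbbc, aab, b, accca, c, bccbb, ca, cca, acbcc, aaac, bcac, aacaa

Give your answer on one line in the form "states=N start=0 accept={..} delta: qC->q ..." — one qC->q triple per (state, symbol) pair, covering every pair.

State merging on the prefix tree: take the shortest (then alphabetical) example prefix whose next move is undefined and point that move at state 0, else 1, else 2, ...; a target is out if some Accept/Reject pair would then sit in one state with the same input left (inseparable). If every existing state is out, open a new one.
a: 0a undefined. 0a->0: ok.
b: 0b undefined. 0b->0: no, a/aab meet in 0. Open state 1: 0b->1.
c: 0c undefined. 0c->0: no, cb/aab meet in 1. 0c->1: ok.
ba: 1a undefined. 1a->0: no, a/ca meet in 0. 1a->1: ok.
bb: 1b undefined. 1b->0: ok.
bc: 1c undefined. 1c->0: no, cb/cca meet in 0. 1c->1: ok.
All examples now run through 2 states with every (state, symbol) defined. Accept strings end in {0}, Reject strings end in {1}; accept={0}.

states=2 start=0 accept={0} delta: 0a->0 0b->1 0c->1 1a->1 1b->0 1c->1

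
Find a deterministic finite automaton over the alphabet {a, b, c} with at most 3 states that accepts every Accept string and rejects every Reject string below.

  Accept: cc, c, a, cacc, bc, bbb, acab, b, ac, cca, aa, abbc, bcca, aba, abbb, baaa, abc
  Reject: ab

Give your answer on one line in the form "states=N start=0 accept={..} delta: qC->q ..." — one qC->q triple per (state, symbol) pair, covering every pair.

states=3 start=0 accept={0,1} delta: 0a->1 0b->0 0c->0 1a->0 1b->2 1c->1 2a->0 2b->0 2c->0

Fold the examples into a partial DFA from state 0: repeatedly fix the first undefined (state, symbol) met by the shortest-then-alphabetical prefix, trying targets in increasing order and rejecting any under which an Accept and a Reject string meet in one state with the same remainder; add a state when all current targets are rejected. Accepting states are where Accept strings end.
a: 0a undefined. 0a->0: no, b/ab meet in 0 with "b" left. Open state 1: 0a->1.
b: 0b undefined. 0b->0: ok.
c: 0c undefined. 0c->0: ok.
aa: 1a undefined. 1a->0: ok.
ab: 1b undefined. 1b->0: no, cc/ab meet in 0. 1b->1: no, a/ab meet in 1. Open state 2: 1b->2.
ac: 1c undefined. 1c->0: no, acab/ab meet in 2. 1c->1: ok.
aba: 2a undefined. 2a->0: ok.
abb: 2b undefined. 2b->0: ok.
abc: 2c undefined. 2c->0: ok.
All examples now run through 3 states with every (state, symbol) defined. Accept strings end in {0,1}, Reject strings end in {2}; accept={0,1}.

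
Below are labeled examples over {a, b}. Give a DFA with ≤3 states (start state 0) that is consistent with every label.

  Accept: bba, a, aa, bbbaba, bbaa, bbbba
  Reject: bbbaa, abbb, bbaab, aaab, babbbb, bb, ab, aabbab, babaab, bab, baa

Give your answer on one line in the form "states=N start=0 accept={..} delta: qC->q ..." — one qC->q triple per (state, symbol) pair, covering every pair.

states=3 start=0 accept={0} delta: 0a->0 0b->1 1a->1 1b->2 2a->0 2b->1

State merging on the prefix tree: take the shortest (then alphabetical) example prefix whose next move is undefined and point that move at state 0, else 1, else 2, ...; a target is out if some Accept/Reject pair would then sit in one state with the same input left (inseparable). If every existing state is out, open a new one.
a: 0a undefined. 0a->0: ok.
b: 0b undefined. 0b->0: no, bba/bbbaa meet in 0. Open state 1: 0b->1.
ba: 1a undefined. 1a->0: no, a/baa meet in 0. 1a->1: ok.
bb: 1b undefined. 1b->0: no, bba/bb meet in 0. 1b->1: no, bba/bbbaa meet in 1. Open state 2: 1b->2.
bba: 2a undefined. 2a->0: ok.
bbb: 2b undefined. 2b->0: no, bba/bbbaa meet in 0. 2b->1: ok.
All examples now run through 3 states with every (state, symbol) defined. Accept strings end in {0}, Reject strings end in {1,2}; accept={0}.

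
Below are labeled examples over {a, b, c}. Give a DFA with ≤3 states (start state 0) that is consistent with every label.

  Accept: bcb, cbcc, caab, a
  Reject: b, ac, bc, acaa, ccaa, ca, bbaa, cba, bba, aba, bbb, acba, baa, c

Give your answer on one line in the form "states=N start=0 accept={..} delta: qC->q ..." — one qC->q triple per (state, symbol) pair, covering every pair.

State merging on the prefix tree: take the shortest (then alphabetical) example prefix whose next move is undefined and point that move at state 0, else 1, else 2, ...; a target is out if some Accept/Reject pair would then sit in one state with the same input left (inseparable). If every existing state is out, open a new one.
a: 0a undefined. 0a->0: ok.
b: 0b undefined. 0b->0: no, a/b meet in 0. Open state 1: 0b->1.
c: 0c undefined. 0c->0: no, caab/b meet in 1. 0c->1: ok.
ba: 1a undefined. 1a->0: no, caab/b meet in 1. 1a->1: ok.
bb: 1b undefined. 1b->0: no, cbcc/bc meet in 1 with "c" left. 1b->1: no, caab/b meet in 1. Open state 2: 1b->2.
bc: 1c undefined. 1c->0: no, bcb/b meet in 1. 1c->1: ok.
bba: 2a undefined. 2a->0: no, a/bbaa meet in 0. 2a->1: ok.
bbb: 2b undefined. 2b->0: no, a/bbb meet in 0. 2b->1: ok.
cbc: 2c undefined. 2c->0: no, cbcc/b meet in 1. 2c->1: no, cbcc/b meet in 1. 2c->2: ok.
All examples now run through 3 states with every (state, symbol) defined. Accept strings end in {0,2}, Reject strings end in {1}; accept={0,2}.

states=3 start=0 accept={0,2} delta: 0a->0 0b->1 0c->1 1a->1 1b->2 1c->1 2a->1 2b->1 2c->2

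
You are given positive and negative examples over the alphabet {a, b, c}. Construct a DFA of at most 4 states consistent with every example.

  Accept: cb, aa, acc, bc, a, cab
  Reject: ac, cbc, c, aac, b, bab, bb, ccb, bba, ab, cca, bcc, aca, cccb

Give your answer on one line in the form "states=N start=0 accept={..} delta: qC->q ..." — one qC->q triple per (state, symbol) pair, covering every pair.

states=4 start=0 accept={0,3} delta: 0a->0 0b->1 0c->2 1a->0 1b->2 1c->0 2a->2 2b->0 2c->3 3a->1 3b->1 3c->0

Fold the examples into a partial DFA from state 0: repeatedly fix the first undefined (state, symbol) met by the shortest-then-alphabetical prefix, trying targets in increasing order and rejecting any under which an Accept and a Reject string meet in one state with the same remainder; add a state when all current targets are rejected. Accepting states are where Accept strings end.
a: 0a undefined. 0a->0: ok.
b: 0b undefined. 0b->0: no, aa/b meet in 0. Open state 1: 0b->1.
c: 0c undefined. 0c->0: no, cb/b meet in 1. 0c->1: no, cb/bb meet in 1 with "b" left. Open state 2: 0c->2.
ba: 1a undefined. 1a->0: ok.
bb: 1b undefined. 1b->0: no, aa/bb meet in 0. 1b->1: no, aa/bba meet in 0. 1b->2: ok.
bc: 1c undefined. 1c->0: ok.
ca: 2a undefined. 2a->0: no, aa/bba meet in 0. 2a->1: no, cab/ac meet in 2. 2a->2: ok.
cb: 2b undefined. 2b->0: ok.
cc: 2c undefined. 2c->0: no, cb/cca meet in 0. 2c->1: no, cb/cca meet in 0. 2c->2: no, cb/ccb meet in 0. Open state 3: 2c->3.
cca: 3a undefined. 3a->0: no, cb/cca meet in 0. 3a->1: ok.
ccb: 3b undefined. 3b->0: no, cb/ccb meet in 0. 3b->1: ok.
ccc: 3c undefined. 3c->0: ok.
All examples now run through 4 states with every (state, symbol) defined. Accept strings end in {0,3}, Reject strings end in {1,2}; accept={0,3}.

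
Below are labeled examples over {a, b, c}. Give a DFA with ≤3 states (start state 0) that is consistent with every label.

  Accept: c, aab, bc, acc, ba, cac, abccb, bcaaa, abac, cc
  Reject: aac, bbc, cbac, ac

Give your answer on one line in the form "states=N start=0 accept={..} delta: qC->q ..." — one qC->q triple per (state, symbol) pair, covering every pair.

states=3 start=0 accept={1,2} delta: 0a->1 0b->2 0c->2 1a->1 1b->2 1c->0 2a->2 2b->1 2c->1

Fold the examples into a partial DFA from state 0: repeatedly fix the first undefined (state, symbol) met by the shortest-then-alphabetical prefix, trying targets in increasing order and rejecting any under which an Accept and a Reject string meet in one state with the same remainder; add a state when all current targets are rejected. Accepting states are where Accept strings end.
a: 0a undefined. 0a->0: no, c/aac meet in 0 with "c" left. Open state 1: 0a->1.
b: 0b undefined. 0b->0: no, c/bbc meet in 0 with "c" left. 0b->1: no, bc/ac meet in 1 with "c" left. Open state 2: 0b->2.
c: 0c undefined. 0c->0: no, cac/ac meet in 1 with "c" left. 0c->1: no, cac/aac meet in 1 with "ac" left. 0c->2: ok.
aa: 1a undefined. 1a->0: no, c/aac meet in 2. 1a->1: ok.
ab: 1b undefined. 1b->0: no, abac/aac meet in 1 with "c" left. 1b->1: no, abac/aac meet in 1 with "c" left. 1b->2: ok.
ac: 1c undefined. 1c->0: ok.
ba: 2a undefined. 2a->0: no, ba/aac meet in 0. 2a->1: no, cac/aac meet in 0. 2a->2: ok.
bb: 2b undefined. 2b->0: no, c/bbc meet in 2. 2b->1: ok.
bc: 2c undefined. 2c->0: no, bc/aac meet in 0. 2c->1: ok.
All examples now run through 3 states with every (state, symbol) defined. Accept strings end in {1,2}, Reject strings end in {0}; accept={1,2}.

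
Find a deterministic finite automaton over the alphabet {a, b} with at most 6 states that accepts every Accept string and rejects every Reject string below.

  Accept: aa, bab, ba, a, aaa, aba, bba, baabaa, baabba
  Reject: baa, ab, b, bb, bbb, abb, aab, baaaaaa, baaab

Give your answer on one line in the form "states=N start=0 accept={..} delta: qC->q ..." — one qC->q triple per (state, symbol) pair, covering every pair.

states=4 start=0 accept={0,2} delta: 0a->0 0b->1 1a->2 1b->1 2a->3 2b->0 3a->1 3b->0

Fold the examples into a partial DFA from state 0: repeatedly fix the first undefined (state, symbol) met by the shortest-then-alphabetical prefix, trying targets in increasing order and rejecting any under which an Accept and a Reject string meet in one state with the same remainder; add a state when all current targets are rejected. Accepting states are where Accept strings end.
a: 0a undefined. 0a->0: ok.
b: 0b undefined. 0b->0: no, aa/baa meet in 0. Open state 1: 0b->1.
ba: 1a undefined. 1a->0: no, aa/baa meet in 0. 1a->1: no, bab/bb meet in 1 with "b" left. Open state 2: 1a->2.
bb: 1b undefined. 1b->0: no, aa/bb meet in 0. 1b->1: ok.
baa: 2a undefined. 2a->0: no, aa/baa meet in 0. 2a->1: no, bab/baaab meet in 2 with "b" left. 2a->2: no, bab/baaab meet in 2 with "b" left. Open state 3: 2a->3.
bab: 2b undefined. 2b->0: ok.
baaa: 3a undefined. 3a->0: no, aa/baaaaaa meet in 0. 3a->1: ok.
baab: 3b undefined. 3b->0: ok.
All examples now run through 4 states with every (state, symbol) defined. Accept strings end in {0,2}, Reject strings end in {1,3}; accept={0,2}.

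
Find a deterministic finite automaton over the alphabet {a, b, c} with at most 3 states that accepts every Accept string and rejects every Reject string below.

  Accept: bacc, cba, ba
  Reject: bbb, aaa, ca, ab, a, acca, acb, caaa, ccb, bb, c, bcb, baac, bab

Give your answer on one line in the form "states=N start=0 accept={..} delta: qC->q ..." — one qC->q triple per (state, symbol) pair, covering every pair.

states=3 start=0 accept={2} delta: 0a->0 0b->1 0c->0 1a->2 1b->0 1c->0 2a->0 2b->0 2c->2

Grow the machine one transition at a time. Run the examples from 0; the earliest place one falls off (shortest prefix, ties alphabetical) gets sent to the lowest-numbered state that keeps every Accept/Reject pair distinguishable — a pair clashes when both reach the same state with identical unread suffix — and to a fresh state only if none does.
a: 0a undefined. 0a->0: ok.
b: 0b undefined. 0b->0: no, ba/bbb meet in 0. Open state 1: 0b->1.
c: 0c undefined. 0c->0: ok.
ba: 1a undefined. 1a->0: no, bacc/aaa meet in 0. 1a->1: no, cba/ab meet in 1. Open state 2: 1a->2.
bb: 1b undefined. 1b->0: ok.
bc: 1c undefined. 1c->0: ok.
baa: 2a undefined. 2a->0: ok.
bab: 2b undefined. 2b->0: ok.
bac: 2c undefined. 2c->0: no, bacc/aaa meet in 0. 2c->1: no, bacc/aaa meet in 0. 2c->2: ok.
All examples now run through 3 states with every (state, symbol) defined. Accept strings end in {2}, Reject strings end in {0,1}; accept={2}.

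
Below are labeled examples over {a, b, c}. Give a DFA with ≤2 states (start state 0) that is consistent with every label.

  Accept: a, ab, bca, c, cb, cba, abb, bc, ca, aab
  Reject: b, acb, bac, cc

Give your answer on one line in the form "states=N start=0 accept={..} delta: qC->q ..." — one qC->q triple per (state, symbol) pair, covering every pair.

Grow the machine one transition at a time. Run the examples from 0; the earliest place one falls off (shortest prefix, ties alphabetical) gets sent to the lowest-numbered state that keeps every Accept/Reject pair distinguishable — a pair clashes when both reach the same state with identical unread suffix — and to a fresh state only if none does.
a: 0a undefined. 0a->0: no, ab/b meet in 0 with "b" left. Open state 1: 0a->1.
b: 0b undefined. 0b->0: ok.
c: 0c undefined. 0c->0: no, c/b meet in 0. 0c->1: ok.
aa: 1a undefined. 1a->0: no, bca/b meet in 0. 1a->1: ok.
ab: 1b undefined. 1b->0: no, ab/b meet in 0. 1b->1: ok.
ac: 1c undefined. 1c->0: ok.
All examples now run through 2 states with every (state, symbol) defined. Accept strings end in {1}, Reject strings end in {0}; accept={1}.

states=2 start=0 accept={1} delta: 0a->1 0b->0 0c->1 1a->1 1b->1 1c->0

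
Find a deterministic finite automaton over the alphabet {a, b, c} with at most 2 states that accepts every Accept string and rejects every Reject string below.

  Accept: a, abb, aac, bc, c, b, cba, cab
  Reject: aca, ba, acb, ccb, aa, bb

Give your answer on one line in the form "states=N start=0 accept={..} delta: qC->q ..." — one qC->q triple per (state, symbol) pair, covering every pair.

states=2 start=0 accept={1} delta: 0a->1 0b->1 0c->1 1a->0 1b->0 1c->1

Grow the machine one transition at a time. Run the examples from 0; the earliest place one falls off (shortest prefix, ties alphabetical) gets sent to the lowest-numbered state that keeps every Accept/Reject pair distinguishable — a pair clashes when both reach the same state with identical unread suffix — and to a fresh state only if none does.
a: 0a undefined. 0a->0: no, a/aa meet in 0. Open state 1: 0a->1.
b: 0b undefined. 0b->0: no, a/ba meet in 1. 0b->1: ok.
c: 0c undefined. 0c->0: no, a/ccb meet in 1. 0c->1: ok.
aa: 1a undefined. 1a->0: ok.
ab: 1b undefined. 1b->0: ok.
ac: 1c undefined. 1c->0: no, a/aca meet in 1. 1c->1: ok.
All examples now run through 2 states with every (state, symbol) defined. Accept strings end in {1}, Reject strings end in {0}; accept={1}.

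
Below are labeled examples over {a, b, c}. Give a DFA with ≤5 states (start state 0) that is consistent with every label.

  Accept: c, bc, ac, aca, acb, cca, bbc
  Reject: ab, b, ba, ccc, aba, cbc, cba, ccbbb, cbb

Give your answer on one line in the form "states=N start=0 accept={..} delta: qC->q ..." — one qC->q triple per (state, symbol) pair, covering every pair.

Fold the examples into a partial DFA from state 0: repeatedly fix the first undefined (state, symbol) met by the shortest-then-alphabetical prefix, trying targets in increasing order and rejecting any under which an Accept and a Reject string meet in one state with the same remainder; add a state when all current targets are rejected. Accepting states are where Accept strings end.
a: 0a undefined. 0a->0: ok.
b: 0b undefined. 0b->0: ok.
c: 0c undefined. 0c->0: no, c/ab meet in 0. Open state 1: 0c->1.
cb: 1b undefined. 1b->0: no, c/cbc meet in 1. 1b->1: no, c/cbb meet in 1. Open state 2: 1b->2.
cc: 1c undefined. 1c->0: no, c/ccc meet in 1. 1c->1: no, c/ccc meet in 1. 1c->2: no, cca/cba meet in 2 with "a" left. Open state 3: 1c->3.
aca: 1a undefined. 1a->0: no, aca/ab meet in 0. 1a->1: ok.
cba: 2a undefined. 2a->0: ok.
cbb: 2b undefined. 2b->0: ok.
cbc: 2c undefined. 2c->0: ok.
cca: 3a undefined. 3a->0: no, cca/ab meet in 0. 3a->1: ok.
ccb: 3b undefined. 3b->0: ok.
ccc: 3c undefined. 3c->0: ok.
All examples now run through 4 states with every (state, symbol) defined. Accept strings end in {1,2}, Reject strings end in {0}; accept={1,2}.

states=4 start=0 accept={1,2} delta: 0a->0 0b->0 0c->1 1a->1 1b->2 1c->3 2a->0 2b->0 2c->0 3a->1 3b->0 3c->0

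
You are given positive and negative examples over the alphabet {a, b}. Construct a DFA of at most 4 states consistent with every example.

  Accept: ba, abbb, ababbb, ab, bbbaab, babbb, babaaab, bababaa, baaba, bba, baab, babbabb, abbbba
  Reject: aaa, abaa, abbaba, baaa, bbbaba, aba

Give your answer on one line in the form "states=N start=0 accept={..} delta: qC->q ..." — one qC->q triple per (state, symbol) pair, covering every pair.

states=4 start=0 accept={0,1,2} delta: 0a->1 0b->0 1a->2 1b->2 2a->3 2b->0 3a->3 3b->0

State merging on the prefix tree: take the shortest (then alphabetical) example prefix whose next move is undefined and point that move at state 0, else 1, else 2, ...; a target is out if some Accept/Reject pair would then sit in one state with the same input left (inseparable). If every existing state is out, open a new one.
a: 0a undefined. 0a->0: no, ba/aba meet in 0 with "ba" left. Open state 1: 0a->1.
b: 0b undefined. 0b->0: ok.
aa: 1a undefined. 1a->0: no, ba/aaa meet in 1. 1a->1: no, ba/aaa meet in 1. Open state 2: 1a->2.
ab: 1b undefined. 1b->0: no, ba/abbaba meet in 1. 1b->1: no, baaba/abbaba meet in 2 with "ba" left. 1b->2: ok.
aaa: 2a undefined. 2a->0: no, ba/abaa meet in 1. 2a->1: no, ba/aaa meet in 1. 2a->2: no, ab/aaa meet in 2. Open state 3: 2a->3.
abb: 2b undefined. 2b->0: ok.
abaa: 3a undefined. 3a->0: no, abbb/abaa meet in 0. 3a->1: no, ba/abaa meet in 1. 3a->2: no, ab/abaa meet in 2. 3a->3: ok.
abab: 3b undefined. 3b->0: ok.
All examples now run through 4 states with every (state, symbol) defined. Accept strings end in {0,1,2}, Reject strings end in {3}; accept={0,1,2}.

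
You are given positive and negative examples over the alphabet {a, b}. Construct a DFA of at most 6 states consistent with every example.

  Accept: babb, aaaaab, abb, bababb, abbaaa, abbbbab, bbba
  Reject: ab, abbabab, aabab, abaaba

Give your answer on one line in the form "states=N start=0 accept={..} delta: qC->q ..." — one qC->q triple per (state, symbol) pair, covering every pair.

Grow the machine one transition at a time. Run the examples from 0; the earliest place one falls off (shortest prefix, ties alphabetical) gets sent to the lowest-numbered state that keeps every Accept/Reject pair distinguishable — a pair clashes when both reach the same state with identical unread suffix — and to a fresh state only if none does.
a: 0a undefined. 0a->0: no, aaaaab/ab meet in 0 with "b" left. Open state 1: 0a->1.
b: 0b undefined. 0b->0: ok.
aa: 1a undefined. 1a->0: no, aaaaab/ab meet in 1 with "b" left. 1a->1: no, aaaaab/ab meet in 1 with "b" left. Open state 2: 1a->2.
ab: 1b undefined. 1b->0: no, babb/ab meet in 0. 1b->1: no, babb/ab meet in 1. 1b->2: ok.
aaa: 2a undefined. 2a->0: no, bababb/abaaba meet in 0. 2a->1: no, aaaaab/ab meet in 2. 2a->2: ok.
aab: 2b undefined. 2b->0: no, babb/abbabab meet in 0. 2b->1: no, babb/abbabab meet in 1. 2b->2: no, babb/ab meet in 2. Open state 3: 2b->3.
aaba: 3a undefined. 3a->0: no, abbaaa/ab meet in 2. 3a->1: no, babb/abbabab meet in 3. 3a->2: no, babb/abbabab meet in 3. 3a->3: no, babb/abaaba meet in 3. Open state 4: 3a->4.
abbb: 3b undefined. 3b->0: no, abbbbab/ab meet in 2. 3b->1: ok.
aabab: 4b undefined. 4b->0: ok.
abbaa: 4a undefined. 4a->0: ok.
All examples now run through 5 states with every (state, symbol) defined. Accept strings end in {1,3}, Reject strings end in {0,2,4}; accept={1,3}.

states=5 start=0 accept={1,3} delta: 0a->1 0b->0 1a->2 1b->2 2a->2 2b->3 3a->4 3b->1 4a->0 4b->0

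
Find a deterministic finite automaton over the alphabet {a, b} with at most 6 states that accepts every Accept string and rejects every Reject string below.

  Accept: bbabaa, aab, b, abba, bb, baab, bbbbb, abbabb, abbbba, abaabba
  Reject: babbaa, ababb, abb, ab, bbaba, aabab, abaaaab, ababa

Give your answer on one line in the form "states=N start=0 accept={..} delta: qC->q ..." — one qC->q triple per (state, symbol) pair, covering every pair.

states=5 start=0 accept={0,4} delta: 0a->1 0b->0 1a->0 1b->2 2a->3 2b->1 3a->4 3b->2 4a->0 4b->2

Grow the machine one transition at a time. Run the examples from 0; the earliest place one falls off (shortest prefix, ties alphabetical) gets sent to the lowest-numbered state that keeps every Accept/Reject pair distinguishable — a pair clashes when both reach the same state with identical unread suffix — and to a fresh state only if none does.
a: 0a undefined. 0a->0: no, aab/ab meet in 0 with "b" left. Open state 1: 0a->1.
b: 0b undefined. 0b->0: ok.
aa: 1a undefined. 1a->0: ok.
ab: 1b undefined. 1b->0: no, bbabaa/babbaa meet in 0. 1b->1: no, bbabaa/babbaa meet in 1. Open state 2: 1b->2.
aba: 2a undefined. 2a->0: no, bbabaa/ababa meet in 1. 2a->1: no, bbabaa/abaaaab meet in 0. 2a->2: no, bbabaa/ab meet in 2. Open state 3: 2a->3.
abb: 2b undefined. 2b->0: no, aab/babbaa meet in 0. 2b->1: ok.
abaa: 3a undefined. 3a->0: no, bbabaa/abaaaab meet in 0. 3a->1: no, bbabaa/babbaa meet in 1. 3a->2: no, bbabaa/ab meet in 2. 3a->3: no, bbabaa/bbaba meet in 3. Open state 4: 3a->4.
abab: 3b undefined. 3b->0: no, aab/ababb meet in 0. 3b->1: no, aab/ababa meet in 0. 3b->2: ok.
abaaa: 4a undefined. 4a->0: ok.
abaab: 4b undefined. 4b->0: no, abaabba/babbaa meet in 1. 4b->1: no, abaabba/bbaba meet in 3. 4b->2: ok.
All examples now run through 5 states with every (state, symbol) defined. Accept strings end in {0,4}, Reject strings end in {1,2,3}; accept={0,4}.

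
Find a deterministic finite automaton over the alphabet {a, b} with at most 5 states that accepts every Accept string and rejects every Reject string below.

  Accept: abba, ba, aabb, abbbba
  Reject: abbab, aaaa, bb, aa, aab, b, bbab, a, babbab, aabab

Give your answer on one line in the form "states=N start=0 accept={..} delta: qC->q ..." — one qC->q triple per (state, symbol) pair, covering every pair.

State merging on the prefix tree: take the shortest (then alphabetical) example prefix whose next move is undefined and point that move at state 0, else 1, else 2, ...; a target is out if some Accept/Reject pair would then sit in one state with the same input left (inseparable). If every existing state is out, open a new one.
a: 0a undefined. 0a->0: no, aabb/bb meet in 0 with "bb" left. Open state 1: 0a->1.
b: 0b undefined. 0b->0: no, ba/a meet in 1. 0b->1: no, ba/aa meet in 1 with "a" left. Open state 2: 0b->2.
aa: 1a undefined. 1a->0: no, aabb/bb meet in 2 with "b" left. 1a->1: ok.
ab: 1b undefined. 1b->0: no, aabb/b meet in 2. 1b->1: no, abba/abbab meet in 1. 1b->2: no, aabb/bb meet in 2 with "b" left. Open state 3: 1b->3.
ba: 2a undefined. 2a->0: ok.
bb: 2b undefined. 2b->0: no, ba/bb meet in 0. 2b->1: ok.
abb: 3b undefined. 3b->0: no, abba/aaaa meet in 1. 3b->1: no, abba/aaaa meet in 1. 3b->2: no, aabb/abbab meet in 2. 3b->3: no, aabb/aab meet in 3. Open state 4: 3b->4.
aaba: 3a undefined. 3a->0: ok.
abba: 4a undefined. 4a->0: ok.
abbb: 4b undefined. 4b->0: ok.
All examples now run through 5 states with every (state, symbol) defined. Accept strings end in {0,4}, Reject strings end in {1,2,3}; accept={0,4}.

states=5 start=0 accept={0,4} delta: 0a->1 0b->2 1a->1 1b->3 2a->0 2b->1 3a->0 3b->4 4a->0 4b->0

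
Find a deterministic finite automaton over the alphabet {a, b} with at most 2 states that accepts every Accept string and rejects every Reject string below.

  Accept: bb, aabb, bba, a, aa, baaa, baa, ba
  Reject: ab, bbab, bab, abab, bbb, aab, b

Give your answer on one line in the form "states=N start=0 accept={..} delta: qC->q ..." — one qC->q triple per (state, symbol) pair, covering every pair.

states=2 start=0 accept={0} delta: 0a->0 0b->1 1a->0 1b->0

State merging on the prefix tree: take the shortest (then alphabetical) example prefix whose next move is undefined and point that move at state 0, else 1, else 2, ...; a target is out if some Accept/Reject pair would then sit in one state with the same input left (inseparable). If every existing state is out, open a new one.
a: 0a undefined. 0a->0: ok.
b: 0b undefined. 0b->0: no, bb/ab meet in 0. Open state 1: 0b->1.
ba: 1a undefined. 1a->0: ok.
bb: 1b undefined. 1b->0: ok.
All examples now run through 2 states with every (state, symbol) defined. Accept strings end in {0}, Reject strings end in {1}; accept={0}.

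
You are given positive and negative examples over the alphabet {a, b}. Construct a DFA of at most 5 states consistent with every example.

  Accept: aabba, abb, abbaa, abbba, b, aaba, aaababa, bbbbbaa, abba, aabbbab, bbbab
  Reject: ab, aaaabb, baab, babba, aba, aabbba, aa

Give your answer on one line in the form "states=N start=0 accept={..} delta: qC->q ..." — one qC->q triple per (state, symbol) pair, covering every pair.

states=5 start=0 accept={1,2} delta: 0a->1 0b->2 1a->0 1b->3 2a->2 2b->4 3a->0 3b->2 4a->1 4b->1

Fold the examples into a partial DFA from state 0: repeatedly fix the first undefined (state, symbol) met by the shortest-then-alphabetical prefix, trying targets in increasing order and rejecting any under which an Accept and a Reject string meet in one state with the same remainder; add a state when all current targets are rejected. Accepting states are where Accept strings end.
a: 0a undefined. 0a->0: no, abb/aaaabb meet in 0 with "bb" left. Open state 1: 0a->1.
b: 0b undefined. 0b->0: no, bbbbbaa/aa meet in 1 with "a" left. 0b->1: no, aabba/babba meet in 1 with "abba" left. Open state 2: 0b->2.
aa: 1a undefined. 1a->0: ok.
ab: 1b undefined. 1b->0: no, aaababa/aba meet in 1. 1b->1: no, abb/ab meet in 1. 1b->2: no, abb/aaaabb meet in 2 with "b" left. Open state 3: 1b->3.
ba: 2a undefined. 2a->0: no, aabba/babba meet in 2 with "ba" left. 2a->1: no, b/baab meet in 2. 2a->2: ok.
bb: 2b undefined. 2b->0: no, b/babba meet in 2. 2b->1: no, aabba/aa meet in 0. 2b->2: no, aabba/aaaabb meet in 2. 2b->3: no, aabba/aba meet in 3 with "a" left. Open state 4: 2b->4.
aba: 3a undefined. 3a->0: ok.
abb: 3b undefined. 3b->0: no, abb/aba meet in 0. 3b->1: no, abbba/aba meet in 0. 3b->2: ok.
bbb: 4b undefined. 4b->0: no, aabbbab/ab meet in 3. 4b->1: ok.
aabba: 4a undefined. 4a->0: no, aabba/babba meet in 0. 4a->1: ok.
All examples now run through 5 states with every (state, symbol) defined. Accept strings end in {1,2}, Reject strings end in {0,3,4}; accept={1,2}.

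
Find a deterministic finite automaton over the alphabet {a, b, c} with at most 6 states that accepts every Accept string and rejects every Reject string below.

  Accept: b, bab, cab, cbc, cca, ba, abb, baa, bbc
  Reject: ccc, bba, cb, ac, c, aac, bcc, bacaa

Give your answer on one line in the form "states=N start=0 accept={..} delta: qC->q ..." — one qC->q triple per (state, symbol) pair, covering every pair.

states=4 start=0 accept={0,1,3} delta: 0a->0 0b->1 0c->2 1a->0 1b->3 1c->0 2a->3 2b->2 2c->0 3a->2 3b->0 3c->0

State merging on the prefix tree: take the shortest (then alphabetical) example prefix whose next move is undefined and point that move at state 0, else 1, else 2, ...; a target is out if some Accept/Reject pair would then sit in one state with the same input left (inseparable). If every existing state is out, open a new one.
a: 0a undefined. 0a->0: ok.
b: 0b undefined. 0b->0: no, b/bba meet in 0. Open state 1: 0b->1.
c: 0c undefined. 0c->0: no, b/cb meet in 1. 0c->1: no, b/ac meet in 1. Open state 2: 0c->2.
ba: 1a undefined. 1a->0: ok.
bb: 1b undefined. 1b->0: no, ba/bba meet in 0. 1b->1: no, ba/bba meet in 0. 1b->2: no, abb/ac meet in 2. Open state 3: 1b->3.
bc: 1c undefined. 1c->0: ok.
ca: 2a undefined. 2a->0: no, ba/bacaa meet in 0. 2a->1: no, ba/bacaa meet in 0. 2a->2: no, cab/cb meet in 2 with "b" left. 2a->3: ok.
cb: 2b undefined. 2b->0: no, cbc/ac meet in 2. 2b->1: no, b/cb meet in 1. 2b->2: ok.
cc: 2c undefined. 2c->0: ok.
bba: 3a undefined. 3a->0: no, cbc/bba meet in 0. 3a->1: no, b/bba meet in 1. 3a->2: ok.
bbc: 3c undefined. 3c->0: ok.
cab: 3b undefined. 3b->0: ok.
All examples now run through 4 states with every (state, symbol) defined. Accept strings end in {0,1,3}, Reject strings end in {2}; accept={0,1,3}.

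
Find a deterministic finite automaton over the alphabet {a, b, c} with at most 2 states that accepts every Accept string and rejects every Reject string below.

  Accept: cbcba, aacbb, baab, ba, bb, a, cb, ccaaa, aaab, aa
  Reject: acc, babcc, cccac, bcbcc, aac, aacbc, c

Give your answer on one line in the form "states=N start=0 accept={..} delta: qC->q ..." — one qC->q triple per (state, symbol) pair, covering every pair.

Fold the examples into a partial DFA from state 0: repeatedly fix the first undefined (state, symbol) met by the shortest-then-alphabetical prefix, trying targets in increasing order and rejecting any under which an Accept and a Reject string meet in one state with the same remainder; add a state when all current targets are rejected. Accepting states are where Accept strings end.
a: 0a undefined. 0a->0: ok.
b: 0b undefined. 0b->0: ok.
c: 0c undefined. 0c->0: no, cbcba/acc meet in 0. Open state 1: 0c->1.
cb: 1b undefined. 1b->0: ok.
cc: 1c undefined. 1c->0: no, cbcba/acc meet in 0. 1c->1: ok.
cca: 1a undefined. 1a->0: ok.
All examples now run through 2 states with every (state, symbol) defined. Accept strings end in {0}, Reject strings end in {1}; accept={0}.

states=2 start=0 accept={0} delta: 0a->0 0b->0 0c->1 1a->0 1b->0 1c->1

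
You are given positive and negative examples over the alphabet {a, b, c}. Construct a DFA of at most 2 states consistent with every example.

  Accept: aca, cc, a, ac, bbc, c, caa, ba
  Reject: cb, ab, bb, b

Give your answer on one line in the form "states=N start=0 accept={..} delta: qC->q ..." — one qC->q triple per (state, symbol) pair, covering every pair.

states=2 start=0 accept={0} delta: 0a->0 0b->1 0c->0 1a->0 1b->1 1c->0

State merging on the prefix tree: take the shortest (then alphabetical) example prefix whose next move is undefined and point that move at state 0, else 1, else 2, ...; a target is out if some Accept/Reject pair would then sit in one state with the same input left (inseparable). If every existing state is out, open a new one.
a: 0a undefined. 0a->0: ok.
b: 0b undefined. 0b->0: no, a/ab meet in 0. Open state 1: 0b->1.
c: 0c undefined. 0c->0: ok.
ba: 1a undefined. 1a->0: ok.
bb: 1b undefined. 1b->0: no, aca/bb meet in 0. 1b->1: ok.
bbc: 1c undefined. 1c->0: ok.
All examples now run through 2 states with every (state, symbol) defined. Accept strings end in {0}, Reject strings end in {1}; accept={0}.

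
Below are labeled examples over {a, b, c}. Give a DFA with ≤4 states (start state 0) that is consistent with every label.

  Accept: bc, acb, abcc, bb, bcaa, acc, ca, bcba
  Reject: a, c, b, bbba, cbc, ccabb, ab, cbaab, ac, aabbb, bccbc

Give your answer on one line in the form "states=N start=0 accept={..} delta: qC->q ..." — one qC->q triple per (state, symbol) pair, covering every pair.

State merging on the prefix tree: take the shortest (then alphabetical) example prefix whose next move is undefined and point that move at state 0, else 1, else 2, ...; a target is out if some Accept/Reject pair would then sit in one state with the same input left (inseparable). If every existing state is out, open a new one.
a: 0a undefined. 0a->0: ok.
b: 0b undefined. 0b->0: no, bc/c meet in 0 with "c" left. Open state 1: 0b->1.
c: 0c undefined. 0c->0: no, bc/cbc meet in 1 with "c" left. 0c->1: ok.
bb: 1b undefined. 1b->0: no, acb/a meet in 0. 1b->1: no, bc/cbc meet in 1 with "c" left. Open state 2: 1b->2.
bc: 1c undefined. 1c->0: no, bc/a meet in 0. 1c->1: no, bc/c meet in 1. 1c->2: no, abcc/cbc meet in 2 with "c" left. Open state 3: 1c->3.
ca: 1a undefined. 1a->0: no, ca/a meet in 0. 1a->1: no, ca/c meet in 1. 1a->2: ok.
bbb: 2b undefined. 2b->0: ok.
bca: 3a undefined. 3a->0: no, acb/ccabb meet in 2. 3a->1: ok.
bcb: 3b undefined. 3b->0: no, bcba/a meet in 0. 3b->1: ok.
bcc: 3c undefined. 3c->0: no, bc/bccbc meet in 3. 3c->1: no, abcc/c meet in 1. 3c->2: ok.
cba: 2a undefined. 2a->0: ok.
cbc: 2c undefined. 2c->0: ok.
All examples now run through 4 states with every (state, symbol) defined. Accept strings end in {2,3}, Reject strings end in {0,1}; accept={2,3}.

states=4 start=0 accept={2,3} delta: 0a->0 0b->1 0c->1 1a->2 1b->2 1c->3 2a->0 2b->0 2c->0 3a->1 3b->1 3c->2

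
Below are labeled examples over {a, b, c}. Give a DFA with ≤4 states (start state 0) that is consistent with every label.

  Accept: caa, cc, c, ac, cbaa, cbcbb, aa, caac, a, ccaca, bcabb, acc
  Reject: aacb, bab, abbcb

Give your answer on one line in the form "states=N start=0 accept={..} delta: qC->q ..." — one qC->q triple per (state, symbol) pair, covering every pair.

states=2 start=0 accept={0} delta: 0a->0 0b->1 0c->0 1a->0 1b->0 1c->0

Fold the examples into a partial DFA from state 0: repeatedly fix the first undefined (state, symbol) met by the shortest-then-alphabetical prefix, trying targets in increasing order and rejecting any under which an Accept and a Reject string meet in one state with the same remainder; add a state when all current targets are rejected. Accepting states are where Accept strings end.
a: 0a undefined. 0a->0: ok.
b: 0b undefined. 0b->0: no, aa/bab meet in 0. Open state 1: 0b->1.
c: 0c undefined. 0c->0: ok.
ba: 1a undefined. 1a->0: ok.
bc: 1c undefined. 1c->0: ok.
abb: 1b undefined. 1b->0: ok.
All examples now run through 2 states with every (state, symbol) defined. Accept strings end in {0}, Reject strings end in {1}; accept={0}.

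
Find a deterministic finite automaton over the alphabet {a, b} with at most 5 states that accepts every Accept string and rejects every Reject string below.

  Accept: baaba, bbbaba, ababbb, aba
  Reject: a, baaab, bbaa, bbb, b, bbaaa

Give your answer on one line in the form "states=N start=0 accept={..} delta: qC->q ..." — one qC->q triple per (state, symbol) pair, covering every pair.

states=4 start=0 accept={2,3} delta: 0a->0 0b->1 1a->2 1b->0 2a->0 2b->3 3a->2 3b->2

State merging on the prefix tree: take the shortest (then alphabetical) example prefix whose next move is undefined and point that move at state 0, else 1, else 2, ...; a target is out if some Accept/Reject pair would then sit in one state with the same input left (inseparable). If every existing state is out, open a new one.
a: 0a undefined. 0a->0: ok.
b: 0b undefined. 0b->0: no, baaba/a meet in 0. Open state 1: 0b->1.
ba: 1a undefined. 1a->0: no, baaba/a meet in 0. 1a->1: no, aba/b meet in 1. Open state 2: 1a->2.
bb: 1b undefined. 1b->0: ok.
baa: 2a undefined. 2a->0: ok.
abab: 2b undefined. 2b->0: no, bbbaba/a meet in 0. 2b->1: no, ababbb/baaab meet in 1. 2b->2: no, bbbaba/a meet in 0. Open state 3: 2b->3.
ababb: 3b undefined. 3b->0: no, ababbb/baaab meet in 1. 3b->1: no, ababbb/a meet in 0. 3b->2: ok.
bbbaba: 3a undefined. 3a->0: no, bbbaba/a meet in 0. 3a->1: no, bbbaba/baaab meet in 1. 3a->2: ok.
All examples now run through 4 states with every (state, symbol) defined. Accept strings end in {2,3}, Reject strings end in {0,1}; accept={2,3}.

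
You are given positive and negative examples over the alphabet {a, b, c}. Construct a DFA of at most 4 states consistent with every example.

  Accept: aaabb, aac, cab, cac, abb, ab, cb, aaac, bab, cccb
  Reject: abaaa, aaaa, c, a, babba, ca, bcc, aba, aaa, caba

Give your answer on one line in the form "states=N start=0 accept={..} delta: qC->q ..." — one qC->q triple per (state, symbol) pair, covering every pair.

Fold the examples into a partial DFA from state 0: repeatedly fix the first undefined (state, symbol) met by the shortest-then-alphabetical prefix, trying targets in increasing order and rejecting any under which an Accept and a Reject string meet in one state with the same remainder; add a state when all current targets are rejected. Accepting states are where Accept strings end.
a: 0a undefined. 0a->0: no, aac/c meet in 0 with "c" left. Open state 1: 0a->1.
b: 0b undefined. 0b->0: ok.
c: 0c undefined. 0c->0: no, cb/c meet in 0. 0c->1: ok.
aa: 1a undefined. 1a->0: no, aac/c meet in 1. 1a->1: no, aac/bcc meet in 1 with "c" left. Open state 2: 1a->2.
ab: 1b undefined. 1b->0: ok.
cc: 1c undefined. 1c->0: no, abb/bcc meet in 0. 1c->1: ok.
aaa: 2a undefined. 2a->0: no, aaabb/abaaa meet in 0. 2a->1: no, aaac/abaaa meet in 1. 2a->2: ok.
aac: 2c undefined. 2c->0: ok.
cab: 2b undefined. 2b->0: ok.
All examples now run through 3 states with every (state, symbol) defined. Accept strings end in {0}, Reject strings end in {1,2}; accept={0}.

states=3 start=0 accept={0} delta: 0a->1 0b->0 0c->1 1a->2 1b->0 1c->1 2a->2 2b->0 2c->0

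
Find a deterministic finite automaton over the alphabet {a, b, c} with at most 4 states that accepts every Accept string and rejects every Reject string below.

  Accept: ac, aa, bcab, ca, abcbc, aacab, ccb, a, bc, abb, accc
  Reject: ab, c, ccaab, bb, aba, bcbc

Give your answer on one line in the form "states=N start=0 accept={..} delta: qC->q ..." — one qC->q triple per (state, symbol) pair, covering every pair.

Fold the examples into a partial DFA from state 0: repeatedly fix the first undefined (state, symbol) met by the shortest-then-alphabetical prefix, trying targets in increasing order and rejecting any under which an Accept and a Reject string meet in one state with the same remainder; add a state when all current targets are rejected. Accepting states are where Accept strings end.
a: 0a undefined. 0a->0: no, ac/c meet in 0 with "c" left. Open state 1: 0a->1.
b: 0b undefined. 0b->0: no, bc/c meet in 0 with "c" left. 0b->1: ok.
c: 0c undefined. 0c->0: ok.
aa: 1a undefined. 1a->0: no, aa/c meet in 0. 1a->1: ok.
ab: 1b undefined. 1b->0: no, aa/aba meet in 1. 1b->1: no, aa/ab meet in 1. Open state 2: 1b->2.
ac: 1c undefined. 1c->0: no, ac/c meet in 0. 1c->1: no, bcab/ab meet in 2. 1c->2: no, ac/ab meet in 2. Open state 3: 1c->3.
aba: 2a undefined. 2a->0: ok.
abb: 2b undefined. 2b->0: no, abb/c meet in 0. 2b->1: ok.
abc: 2c undefined. 2c->0: ok.
acc: 3c undefined. 3c->0: no, accc/c meet in 0. 3c->1: ok.
bca: 3a undefined. 3a->0: ok.
bcb: 3b undefined. 3b->0: ok.
All examples now run through 4 states with every (state, symbol) defined. Accept strings end in {1,3}, Reject strings end in {0,2}; accept={1,3}.

states=4 start=0 accept={1,3} delta: 0a->1 0b->1 0c->0 1a->1 1b->2 1c->3 2a->0 2b->1 2c->0 3a->0 3b->0 3c->1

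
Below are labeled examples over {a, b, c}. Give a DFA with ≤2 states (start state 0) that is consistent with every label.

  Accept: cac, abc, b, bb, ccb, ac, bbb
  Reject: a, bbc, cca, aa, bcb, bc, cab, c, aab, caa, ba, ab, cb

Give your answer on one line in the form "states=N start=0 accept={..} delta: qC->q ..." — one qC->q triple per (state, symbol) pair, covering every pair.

Fold the examples into a partial DFA from state 0: repeatedly fix the first undefined (state, symbol) met by the shortest-then-alphabetical prefix, trying targets in increasing order and rejecting any under which an Accept and a Reject string meet in one state with the same remainder; add a state when all current targets are rejected. Accepting states are where Accept strings end.
a: 0a undefined. 0a->0: no, abc/bc meet in 0 with "bc" left. Open state 1: 0a->1.
b: 0b undefined. 0b->0: ok.
c: 0c undefined. 0c->0: no, b/bbc meet in 0. 0c->1: ok.
aa: 1a undefined. 1a->0: no, cac/a meet in 1. 1a->1: ok.
ab: 1b undefined. 1b->0: no, abc/a meet in 1. 1b->1: ok.
ac: 1c undefined. 1c->0: ok.
All examples now run through 2 states with every (state, symbol) defined. Accept strings end in {0}, Reject strings end in {1}; accept={0}.

states=2 start=0 accept={0} delta: 0a->1 0b->0 0c->1 1a->1 1b->1 1c->0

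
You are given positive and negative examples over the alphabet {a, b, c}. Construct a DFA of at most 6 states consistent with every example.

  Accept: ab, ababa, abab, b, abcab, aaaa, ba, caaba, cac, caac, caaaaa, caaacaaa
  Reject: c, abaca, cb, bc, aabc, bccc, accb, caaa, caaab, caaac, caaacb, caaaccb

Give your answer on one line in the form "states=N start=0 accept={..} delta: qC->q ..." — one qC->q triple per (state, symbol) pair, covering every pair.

Grow the machine one transition at a time. Run the examples from 0; the earliest place one falls off (shortest prefix, ties alphabetical) gets sent to the lowest-numbered state that keeps every Accept/Reject pair distinguishable — a pair clashes when both reach the same state with identical unread suffix — and to a fresh state only if none does.
a: 0a undefined. 0a->0: ok.
b: 0b undefined. 0b->0: ok.
c: 0c undefined. 0c->0: no, ab/c meet in 0. Open state 1: 0c->1.
ca: 1a undefined. 1a->0: no, ab/abaca meet in 0. 1a->1: no, abcab/cb meet in 1 with "b" left. Open state 2: 1a->2.
cb: 1b undefined. 1b->0: no, ab/cb meet in 0. 1b->1: ok.
acc: 1c undefined. 1c->0: no, ab/accb meet in 0. 1c->1: ok.
caa: 2a undefined. 2a->0: no, ab/caaa meet in 0. 2a->1: no, abcab/caaab meet in 2 with "b" left. 2a->2: no, abcab/caaab meet in 2 with "b" left. Open state 3: 2a->3.
cac: 2c undefined. 2c->0: ok.
caaa: 3a undefined. 3a->0: no, ab/caaa meet in 0. 3a->1: no, caaacaaa/c meet in 1. 3a->2: no, ab/caaac meet in 0. 3a->3: no, caac/caaac meet in 3 with "c" left. Open state 4: 3a->4.
caab: 3b undefined. 3b->0: ok.
caac: 3c undefined. 3c->0: ok.
abcab: 2b undefined. 2b->0: ok.
caaaa: 4a undefined. 4a->0: ok.
caaab: 4b undefined. 4b->0: no, ab/caaab meet in 0. 4b->1: ok.
caaac: 4c undefined. 4c->0: no, ab/caaac meet in 0. 4c->1: no, caaacaaa/caaa meet in 4. 4c->2: no, ab/caaacb meet in 0. 4c->3: no, ab/caaacb meet in 0. 4c->4: ok.
All examples now run through 5 states with every (state, symbol) defined. Accept strings end in {0}, Reject strings end in {1,2,4}; accept={0}.

states=5 start=0 accept={0} delta: 0a->0 0b->0 0c->1 1a->2 1b->1 1c->1 2a->3 2b->0 2c->0 3a->4 3b->0 3c->0 4a->0 4b->1 4c->4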